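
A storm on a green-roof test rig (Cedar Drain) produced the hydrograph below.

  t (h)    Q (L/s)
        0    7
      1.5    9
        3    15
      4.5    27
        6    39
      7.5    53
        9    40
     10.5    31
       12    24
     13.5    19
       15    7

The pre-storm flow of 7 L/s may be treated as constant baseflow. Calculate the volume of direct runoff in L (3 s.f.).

Direct-runoff ordinates (Q − Q_b): 0.0, 2.0, 8.0, 20.0, 32.0, 46.0, 33.0, 24.0, 17.0, 12.0, 0.0 L/s.
ΣQ_DR = 194.0 L/s.
With Δt = 1.5 h = 5400 s, V = ΣQ_DR · Δt = 194.0 × 5400 = 1.05 × 10^6 L.

V ≈ 1.05 × 10^6 L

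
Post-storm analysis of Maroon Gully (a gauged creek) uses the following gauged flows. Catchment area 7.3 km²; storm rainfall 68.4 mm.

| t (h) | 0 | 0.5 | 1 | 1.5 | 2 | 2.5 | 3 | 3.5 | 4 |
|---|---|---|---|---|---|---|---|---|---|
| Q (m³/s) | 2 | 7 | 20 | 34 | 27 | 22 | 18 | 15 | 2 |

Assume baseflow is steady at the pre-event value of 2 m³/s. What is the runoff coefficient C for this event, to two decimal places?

C ≈ 0.47

ΣQ_DR = 129.0 m³/s; V = ΣQ_DR·Δt = 2.322 × 10^5 m³.
Runoff depth d = V / A = 31.81 mm.
C = d / P = 31.81 / 68.4 = 0.47.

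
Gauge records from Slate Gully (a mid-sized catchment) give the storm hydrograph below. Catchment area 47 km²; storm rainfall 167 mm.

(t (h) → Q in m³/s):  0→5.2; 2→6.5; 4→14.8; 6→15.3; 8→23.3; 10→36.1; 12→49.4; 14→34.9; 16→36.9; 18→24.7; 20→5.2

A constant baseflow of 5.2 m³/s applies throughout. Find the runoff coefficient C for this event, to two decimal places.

C ≈ 0.18

ΣQ_DR = 195.1 m³/s; V = ΣQ_DR·Δt = 1.405 × 10^6 m³.
Runoff depth d = V / A = 29.89 mm.
C = d / P = 29.89 / 167 = 0.18.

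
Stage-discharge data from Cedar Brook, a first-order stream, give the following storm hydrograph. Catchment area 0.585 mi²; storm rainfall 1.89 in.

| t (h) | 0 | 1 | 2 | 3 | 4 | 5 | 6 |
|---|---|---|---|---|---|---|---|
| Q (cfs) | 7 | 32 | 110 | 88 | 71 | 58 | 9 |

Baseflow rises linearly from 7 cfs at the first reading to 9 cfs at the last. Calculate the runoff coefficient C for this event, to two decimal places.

ΣQ_DR = 319.0 cfs; V = ΣQ_DR·Δt = 1.148 × 10^6 ft³.
Runoff depth d = V / A = 0.8450 in.
C = d / P = 0.8450 / 1.89 = 0.45.

C ≈ 0.45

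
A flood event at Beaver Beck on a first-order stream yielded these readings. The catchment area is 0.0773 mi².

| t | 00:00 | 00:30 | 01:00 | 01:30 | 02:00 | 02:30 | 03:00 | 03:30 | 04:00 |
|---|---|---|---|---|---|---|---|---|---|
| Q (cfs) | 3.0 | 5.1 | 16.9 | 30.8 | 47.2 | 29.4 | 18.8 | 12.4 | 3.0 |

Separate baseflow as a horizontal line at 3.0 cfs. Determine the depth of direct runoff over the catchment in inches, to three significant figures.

d ≈ 1.40 in

Direct runoff: 0.0, 2.1, 13.9, 27.8, 44.2, 26.4, 15.8, 9.4, 0.0 cfs; ΣQ_DR = 139.6 cfs.
V = ΣQ_DR · Δt = 139.6 × 1800 s = 2.513 × 10^5 ft³.
Over A = 0.0773 mi², depth = V / A = 1.40 in.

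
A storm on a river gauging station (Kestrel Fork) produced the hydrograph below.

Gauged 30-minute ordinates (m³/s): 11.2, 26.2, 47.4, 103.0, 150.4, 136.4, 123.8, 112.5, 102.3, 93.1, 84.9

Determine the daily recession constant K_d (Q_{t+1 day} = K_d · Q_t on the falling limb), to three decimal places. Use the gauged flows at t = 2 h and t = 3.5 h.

Between t = 2 h and t = 3.5 h the flow falls from 150.4 to 112.5 m³/s over 3×0.5 h = 1.5 h.
Per-interval ratio K = (112.5/150.4)^(1/3) = 0.9078; K_d = K^(24/0.5) = 0.010.

K_d ≈ 0.010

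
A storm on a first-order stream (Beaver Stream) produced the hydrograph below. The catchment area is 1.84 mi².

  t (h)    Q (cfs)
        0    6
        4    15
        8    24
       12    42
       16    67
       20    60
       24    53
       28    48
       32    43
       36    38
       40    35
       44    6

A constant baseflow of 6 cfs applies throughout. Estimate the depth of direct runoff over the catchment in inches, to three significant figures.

Direct runoff: 0.0, 9.0, 18.0, 36.0, 61.0, 54.0, 47.0, 42.0, 37.0, 32.0, 29.0, 0.0 cfs; ΣQ_DR = 365.0 cfs.
V = ΣQ_DR · Δt = 365.0 × 14400 s = 5.256 × 10^6 ft³.
Over A = 1.84 mi², depth = V / A = 1.23 in.

d ≈ 1.23 in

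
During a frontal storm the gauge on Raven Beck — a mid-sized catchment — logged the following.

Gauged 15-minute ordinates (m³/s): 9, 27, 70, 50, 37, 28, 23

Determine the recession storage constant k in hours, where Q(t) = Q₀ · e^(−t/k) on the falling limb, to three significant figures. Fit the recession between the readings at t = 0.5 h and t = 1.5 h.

k ≈ 0.898 h

On the falling limb, Q drops from 70 to 23 m³/s between t = 0.5 h and t = 1.5 h (Δt = 1 h).
k = −Δt / ln(Q₂/Q₁) = −1 / ln(23/70) = 0.898 h.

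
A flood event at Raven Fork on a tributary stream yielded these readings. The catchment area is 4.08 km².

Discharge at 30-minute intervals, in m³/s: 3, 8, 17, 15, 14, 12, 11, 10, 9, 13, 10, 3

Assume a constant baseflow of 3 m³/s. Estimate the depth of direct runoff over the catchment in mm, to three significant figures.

Direct runoff: 0.0, 5.0, 14.0, 12.0, 11.0, 9.0, 8.0, 7.0, 6.0, 10.0, 7.0, 0.0 m³/s; ΣQ_DR = 89.00 m³/s.
V = ΣQ_DR · Δt = 89.00 × 1800 s = 1.602 × 10^5 m³.
Over A = 4.08 km², depth = V / A = 39.3 mm.

d ≈ 39.3 mm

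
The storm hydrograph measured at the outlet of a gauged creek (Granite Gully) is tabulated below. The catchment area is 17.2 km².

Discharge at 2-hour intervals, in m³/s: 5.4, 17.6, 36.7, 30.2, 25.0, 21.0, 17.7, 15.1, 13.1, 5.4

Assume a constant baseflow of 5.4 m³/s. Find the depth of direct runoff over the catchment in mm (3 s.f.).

d ≈ 55.8 mm

Direct runoff: 0.0, 12.2, 31.3, 24.8, 19.6, 15.6, 12.3, 9.7, 7.7, 0.0 m³/s; ΣQ_DR = 133.2 m³/s.
V = ΣQ_DR · Δt = 133.2 × 7200 s = 9.590 × 10^5 m³.
Over A = 17.2 km², depth = V / A = 55.8 mm.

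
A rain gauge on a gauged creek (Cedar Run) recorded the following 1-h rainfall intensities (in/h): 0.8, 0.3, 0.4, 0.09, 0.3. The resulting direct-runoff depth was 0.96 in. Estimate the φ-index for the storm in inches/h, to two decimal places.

φ ≈ 0.21 in/h

Only the 4 blocks with intensity above φ contribute runoff: 0.8, 0.3, 0.4, 0.3 in/h.
Σ(I−φ)·Δt = d  ⇒  (0.8+0.3+0.4+0.3 − 4φ)·1 = 0.96
φ = (1.800 − 0.96/1) / 4 = 0.21 in/h.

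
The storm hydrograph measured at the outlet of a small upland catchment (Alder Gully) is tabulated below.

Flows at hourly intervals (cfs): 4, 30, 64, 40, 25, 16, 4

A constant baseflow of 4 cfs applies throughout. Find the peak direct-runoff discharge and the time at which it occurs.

Subtracting baseflow gives direct-runoff ordinates: 0.0, 26.0, 60.0, 36.0, 21.0, 12.0, 0.0 cfs.
The maximum is 60.0 cfs, occurring at the reading for t = 2 h.

Q_p = 60.0 cfs at t = 2 h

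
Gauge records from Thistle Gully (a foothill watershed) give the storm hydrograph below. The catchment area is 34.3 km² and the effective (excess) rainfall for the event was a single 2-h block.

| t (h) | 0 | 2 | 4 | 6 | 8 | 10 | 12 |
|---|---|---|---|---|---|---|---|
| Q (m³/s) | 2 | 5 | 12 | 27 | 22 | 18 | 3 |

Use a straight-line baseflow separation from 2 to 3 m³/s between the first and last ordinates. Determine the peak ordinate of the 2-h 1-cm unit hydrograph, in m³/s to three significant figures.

Direct runoff: 0.00, 2.83, 9.67, 24.50, 19.33, 15.17, 0.00 m³/s; ΣQ_DR = 71.50 m³/s, peak = 24.50 m³/s.
Runoff depth d = ΣQ_DR·Δt / A = 71.50 × 7200 / (34.3 km²) = 15.01 mm.
The 1-cm UH is the DRH scaled by (10 mm)/d, so U_p = 24.50 × 10/15.01 = 16.3 m³/s.

U_p ≈ 16.3 m³/s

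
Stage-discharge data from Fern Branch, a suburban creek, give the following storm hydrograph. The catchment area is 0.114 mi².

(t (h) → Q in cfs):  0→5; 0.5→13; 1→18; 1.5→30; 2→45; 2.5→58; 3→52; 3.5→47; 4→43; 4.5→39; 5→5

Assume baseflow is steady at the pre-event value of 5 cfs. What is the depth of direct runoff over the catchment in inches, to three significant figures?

Direct runoff: 0.0, 8.0, 13.0, 25.0, 40.0, 53.0, 47.0, 42.0, 38.0, 34.0, 0.0 cfs; ΣQ_DR = 300.0 cfs.
V = ΣQ_DR · Δt = 300.0 × 1800 s = 5.400 × 10^5 ft³.
Over A = 0.114 mi², depth = V / A = 2.04 in.

d ≈ 2.04 in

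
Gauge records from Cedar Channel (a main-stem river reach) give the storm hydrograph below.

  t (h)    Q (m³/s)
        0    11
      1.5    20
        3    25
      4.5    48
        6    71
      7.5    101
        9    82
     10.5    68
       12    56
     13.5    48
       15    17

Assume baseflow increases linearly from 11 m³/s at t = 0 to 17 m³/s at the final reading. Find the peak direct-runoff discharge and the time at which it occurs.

Subtracting baseflow gives direct-runoff ordinates: 0.00, 8.40, 12.80, 35.20, 57.60, 87.00, 67.40, 52.80, 40.20, 31.60, 0.00 m³/s.
The maximum is 87.00 m³/s, occurring at the reading for t = 7.5 h.

Q_p = 87.00 m³/s at t = 7.5 h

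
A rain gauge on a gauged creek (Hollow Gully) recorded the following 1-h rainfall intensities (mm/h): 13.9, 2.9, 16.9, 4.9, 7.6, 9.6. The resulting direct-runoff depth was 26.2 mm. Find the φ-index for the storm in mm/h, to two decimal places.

Only the 4 blocks with intensity above φ contribute runoff: 13.9, 16.9, 7.6, 9.6 mm/h.
Σ(I−φ)·Δt = d  ⇒  (13.9+16.9+7.6+9.6 − 4φ)·1 = 26.2
φ = (48.00 − 26.2/1) / 4 = 5.45 mm/h.

φ ≈ 5.45 mm/h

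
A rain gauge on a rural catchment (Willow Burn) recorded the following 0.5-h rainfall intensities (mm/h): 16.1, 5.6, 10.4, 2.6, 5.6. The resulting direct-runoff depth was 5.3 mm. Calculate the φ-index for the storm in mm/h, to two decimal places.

φ ≈ 7.95 mm/h

Only the 2 blocks with intensity above φ contribute runoff: 16.1, 10.4 mm/h.
Σ(I−φ)·Δt = d  ⇒  (16.1+10.4 − 2φ)·0.5 = 5.3
φ = (26.50 − 5.3/0.5) / 2 = 7.95 mm/h.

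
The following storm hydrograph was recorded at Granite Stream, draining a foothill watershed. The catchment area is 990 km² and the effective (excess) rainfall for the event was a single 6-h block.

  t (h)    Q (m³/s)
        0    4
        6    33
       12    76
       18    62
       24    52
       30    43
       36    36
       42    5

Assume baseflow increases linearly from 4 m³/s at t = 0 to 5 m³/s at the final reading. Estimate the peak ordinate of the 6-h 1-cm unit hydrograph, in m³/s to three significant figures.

Direct runoff: 0.00, 28.86, 71.71, 57.57, 47.43, 38.29, 31.14, 0.00 m³/s; ΣQ_DR = 275.0 m³/s, peak = 71.71 m³/s.
Runoff depth d = ΣQ_DR·Δt / A = 275.0 × 21600 / (990 km²) = 6.000 mm.
The 1-cm UH is the DRH scaled by (10 mm)/d, so U_p = 71.71 × 10/6.000 = 120 m³/s.

U_p ≈ 120 m³/s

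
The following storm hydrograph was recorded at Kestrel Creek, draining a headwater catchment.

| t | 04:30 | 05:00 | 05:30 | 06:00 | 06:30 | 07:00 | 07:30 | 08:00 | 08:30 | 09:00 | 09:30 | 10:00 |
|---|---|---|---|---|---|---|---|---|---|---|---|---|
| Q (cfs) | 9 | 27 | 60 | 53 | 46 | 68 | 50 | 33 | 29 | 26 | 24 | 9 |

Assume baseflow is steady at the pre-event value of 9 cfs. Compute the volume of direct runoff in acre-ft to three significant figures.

V ≈ 13.5 acre-ft

Direct-runoff ordinates (Q − Q_b): 0.0, 18.0, 51.0, 44.0, 37.0, 59.0, 41.0, 24.0, 20.0, 17.0, 15.0, 0.0 cfs.
ΣQ_DR = 326.0 cfs.
With Δt = 0.5 h = 1800 s, V = ΣQ_DR · Δt = 326.0 × 1800 = 5.87 × 10^5 ft³ = 13.5 acre-ft.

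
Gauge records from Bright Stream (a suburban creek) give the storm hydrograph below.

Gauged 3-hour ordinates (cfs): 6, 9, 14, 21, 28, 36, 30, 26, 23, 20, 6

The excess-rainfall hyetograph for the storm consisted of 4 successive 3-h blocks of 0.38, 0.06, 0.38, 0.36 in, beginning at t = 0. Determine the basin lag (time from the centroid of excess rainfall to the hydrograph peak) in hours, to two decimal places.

Centroid of excess rainfall: t_c = Σ P_i·t̄_i / ΣP_i = 6.3305 h (block centres at 1.5, 4.5, 7.5, 10.5 h).
Hydrograph peak occurs at t = 15 h, so basin lag t_L = 15 − 6.3305 = 8.67 h.

t_L ≈ 8.67 h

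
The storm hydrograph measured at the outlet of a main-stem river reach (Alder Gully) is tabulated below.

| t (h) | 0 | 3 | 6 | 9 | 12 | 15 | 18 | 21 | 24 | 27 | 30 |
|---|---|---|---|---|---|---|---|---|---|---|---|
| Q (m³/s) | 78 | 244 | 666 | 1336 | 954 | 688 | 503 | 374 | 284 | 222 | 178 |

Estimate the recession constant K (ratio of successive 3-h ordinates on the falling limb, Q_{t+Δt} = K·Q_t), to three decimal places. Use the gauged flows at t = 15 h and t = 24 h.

Using the recession-limb readings at t = 15 h and t = 24 h: Q falls from 688 to 284 m³/s over 3 intervals.
K = (Q₂/Q₁)^(1/3) = (284/688)^(1/3) = 0.745.

K ≈ 0.745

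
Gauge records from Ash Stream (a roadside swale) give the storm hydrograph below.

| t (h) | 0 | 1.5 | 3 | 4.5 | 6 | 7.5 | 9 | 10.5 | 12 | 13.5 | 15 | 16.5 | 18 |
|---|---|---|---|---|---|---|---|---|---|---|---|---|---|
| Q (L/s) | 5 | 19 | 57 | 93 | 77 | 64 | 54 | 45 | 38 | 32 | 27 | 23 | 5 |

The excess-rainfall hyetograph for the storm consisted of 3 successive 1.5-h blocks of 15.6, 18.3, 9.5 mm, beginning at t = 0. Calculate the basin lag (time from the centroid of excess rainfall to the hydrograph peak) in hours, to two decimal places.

t_L ≈ 2.46 h

Centroid of excess rainfall: t_c = Σ P_i·t̄_i / ΣP_i = 2.0392 h (block centres at 0.75, 2.25, 3.75 h).
Hydrograph peak occurs at t = 4.5 h, so basin lag t_L = 4.5 − 2.0392 = 2.46 h.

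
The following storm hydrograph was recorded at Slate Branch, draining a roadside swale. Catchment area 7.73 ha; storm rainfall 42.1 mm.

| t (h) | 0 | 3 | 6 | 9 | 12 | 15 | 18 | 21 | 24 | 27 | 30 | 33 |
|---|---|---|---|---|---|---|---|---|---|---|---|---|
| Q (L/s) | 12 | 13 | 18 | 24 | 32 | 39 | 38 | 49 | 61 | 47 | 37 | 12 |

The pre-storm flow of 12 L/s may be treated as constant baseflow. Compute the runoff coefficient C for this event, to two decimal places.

ΣQ_DR = 238.0 L/s; V = ΣQ_DR·Δt = 2.570 × 10^6 L.
Runoff depth d = V / A = 33.25 mm.
C = d / P = 33.25 / 42.1 = 0.79.

C ≈ 0.79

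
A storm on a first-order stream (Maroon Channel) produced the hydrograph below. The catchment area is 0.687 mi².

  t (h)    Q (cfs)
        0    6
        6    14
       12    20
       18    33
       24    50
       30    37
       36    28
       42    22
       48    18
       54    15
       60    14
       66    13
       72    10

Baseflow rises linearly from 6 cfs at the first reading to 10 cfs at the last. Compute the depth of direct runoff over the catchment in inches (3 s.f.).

Direct runoff: 0.00, 7.67, 13.33, 26.00, 42.67, 29.33, 20.00, 13.67, 9.33, 6.00, 4.67, 3.33, 0.00 cfs; ΣQ_DR = 176.0 cfs.
V = ΣQ_DR · Δt = 176.0 × 21600 s = 3.802 × 10^6 ft³.
Over A = 0.687 mi², depth = V / A = 2.38 in.

d ≈ 2.38 in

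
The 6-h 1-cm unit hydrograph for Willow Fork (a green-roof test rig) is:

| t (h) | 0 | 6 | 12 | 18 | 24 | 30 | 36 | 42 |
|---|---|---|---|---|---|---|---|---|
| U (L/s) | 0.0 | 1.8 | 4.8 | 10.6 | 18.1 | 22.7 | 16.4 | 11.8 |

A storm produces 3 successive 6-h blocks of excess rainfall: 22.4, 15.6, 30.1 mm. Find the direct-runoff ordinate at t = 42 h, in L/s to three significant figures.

Q ≈ 120 L/s

By discrete convolution, Q_j = Σ (P_i / 10 mm) · U_{j−i}.
At t = 42 h (j=7): Q = (22.4/10)·11.8 + (15.6/10)·16.4 + (30.1/10)·22.7 = 120 L/s.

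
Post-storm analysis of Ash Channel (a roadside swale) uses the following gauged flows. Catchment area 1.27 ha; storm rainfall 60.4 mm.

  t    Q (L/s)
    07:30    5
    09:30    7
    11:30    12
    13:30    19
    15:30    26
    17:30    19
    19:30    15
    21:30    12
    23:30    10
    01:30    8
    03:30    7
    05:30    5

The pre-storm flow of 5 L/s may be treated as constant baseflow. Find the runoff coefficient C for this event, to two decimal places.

ΣQ_DR = 85.00 L/s; V = ΣQ_DR·Δt = 6.120 × 10^5 L.
Runoff depth d = V / A = 48.19 mm.
C = d / P = 48.19 / 60.4 = 0.80.

C ≈ 0.80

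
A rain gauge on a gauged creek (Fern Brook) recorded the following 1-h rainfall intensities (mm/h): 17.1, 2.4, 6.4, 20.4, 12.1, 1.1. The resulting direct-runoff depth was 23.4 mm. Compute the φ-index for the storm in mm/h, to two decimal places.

φ ≈ 8.73 mm/h

Only the 3 blocks with intensity above φ contribute runoff: 17.1, 20.4, 12.1 mm/h.
Σ(I−φ)·Δt = d  ⇒  (17.1+20.4+12.1 − 3φ)·1 = 23.4
φ = (49.60 − 23.4/1) / 3 = 8.73 mm/h.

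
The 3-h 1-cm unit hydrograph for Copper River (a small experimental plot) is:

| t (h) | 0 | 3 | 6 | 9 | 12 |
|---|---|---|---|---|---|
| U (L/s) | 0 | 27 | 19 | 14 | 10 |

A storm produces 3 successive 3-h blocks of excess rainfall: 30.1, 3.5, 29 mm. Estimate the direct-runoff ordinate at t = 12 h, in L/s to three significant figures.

Q ≈ 90.1 L/s

By discrete convolution, Q_j = Σ (P_i / 10 mm) · U_{j−i}.
At t = 12 h (j=4): Q = (30.1/10)·10 + (3.5/10)·14 + (29/10)·19 = 90.1 L/s.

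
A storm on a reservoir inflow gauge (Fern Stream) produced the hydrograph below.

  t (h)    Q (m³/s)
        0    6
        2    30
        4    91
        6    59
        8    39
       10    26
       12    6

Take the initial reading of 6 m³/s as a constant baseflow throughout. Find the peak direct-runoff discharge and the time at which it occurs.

Q_p = 85.0 m³/s at t = 4 h

Subtracting baseflow gives direct-runoff ordinates: 0.0, 24.0, 85.0, 53.0, 33.0, 20.0, 0.0 m³/s.
The maximum is 85.0 m³/s, occurring at the reading for t = 4 h.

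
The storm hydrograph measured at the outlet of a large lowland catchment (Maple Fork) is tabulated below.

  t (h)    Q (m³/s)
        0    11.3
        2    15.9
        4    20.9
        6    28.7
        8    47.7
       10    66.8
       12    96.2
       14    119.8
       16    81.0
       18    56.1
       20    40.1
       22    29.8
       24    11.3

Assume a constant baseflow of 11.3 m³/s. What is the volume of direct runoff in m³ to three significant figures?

V ≈ 3.45 × 10^6 m³

Direct-runoff ordinates (Q − Q_b): 0.0, 4.6, 9.6, 17.4, 36.4, 55.5, 84.9, 108.5, 69.7, 44.8, 28.8, 18.5, 0.0 m³/s.
ΣQ_DR = 478.7 m³/s.
With Δt = 2 h = 7200 s, V = ΣQ_DR · Δt = 478.7 × 7200 = 3.45 × 10^6 m³.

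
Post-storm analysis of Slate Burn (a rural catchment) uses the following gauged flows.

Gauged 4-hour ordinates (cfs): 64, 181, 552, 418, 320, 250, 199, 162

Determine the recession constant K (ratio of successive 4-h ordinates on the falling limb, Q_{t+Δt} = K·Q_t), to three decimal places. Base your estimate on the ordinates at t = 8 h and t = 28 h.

K ≈ 0.783

Using the recession-limb readings at t = 8 h and t = 28 h: Q falls from 552 to 162 cfs over 5 intervals.
K = (Q₂/Q₁)^(1/5) = (162/552)^(1/5) = 0.783.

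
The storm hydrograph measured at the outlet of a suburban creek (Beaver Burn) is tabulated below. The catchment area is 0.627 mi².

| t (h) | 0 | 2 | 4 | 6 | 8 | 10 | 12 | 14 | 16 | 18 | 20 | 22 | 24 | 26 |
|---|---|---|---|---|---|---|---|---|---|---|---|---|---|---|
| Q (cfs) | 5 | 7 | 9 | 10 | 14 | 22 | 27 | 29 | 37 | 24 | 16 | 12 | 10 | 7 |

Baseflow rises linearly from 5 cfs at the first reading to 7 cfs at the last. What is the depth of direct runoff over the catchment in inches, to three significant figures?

d ≈ 0.717 in

Direct runoff: 0.00, 1.85, 3.69, 4.54, 8.38, 16.23, 21.08, 22.92, 30.77, 17.62, 9.46, 5.31, 3.15, 0.00 cfs; ΣQ_DR = 145.0 cfs.
V = ΣQ_DR · Δt = 145.0 × 7200 s = 1.044 × 10^6 ft³.
Over A = 0.627 mi², depth = V / A = 0.717 in.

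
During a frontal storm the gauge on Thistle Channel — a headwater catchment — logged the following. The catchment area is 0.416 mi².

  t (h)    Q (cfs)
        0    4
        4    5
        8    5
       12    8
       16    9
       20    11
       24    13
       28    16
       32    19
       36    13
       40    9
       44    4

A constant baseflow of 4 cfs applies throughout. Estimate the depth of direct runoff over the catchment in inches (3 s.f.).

d ≈ 1.01 in

Direct runoff: 0.0, 1.0, 1.0, 4.0, 5.0, 7.0, 9.0, 12.0, 15.0, 9.0, 5.0, 0.0 cfs; ΣQ_DR = 68.00 cfs.
V = ΣQ_DR · Δt = 68.00 × 14400 s = 9.792 × 10^5 ft³.
Over A = 0.416 mi², depth = V / A = 1.01 in.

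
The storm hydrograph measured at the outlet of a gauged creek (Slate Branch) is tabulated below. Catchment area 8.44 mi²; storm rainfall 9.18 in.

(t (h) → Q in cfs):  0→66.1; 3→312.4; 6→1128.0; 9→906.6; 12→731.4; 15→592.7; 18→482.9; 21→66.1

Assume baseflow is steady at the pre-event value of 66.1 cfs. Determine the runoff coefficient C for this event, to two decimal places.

C ≈ 0.23

ΣQ_DR = 3757 cfs; V = ΣQ_DR·Δt = 4.058 × 10^7 ft³.
Runoff depth d = V / A = 2.070 in.
C = d / P = 2.070 / 9.18 = 0.23.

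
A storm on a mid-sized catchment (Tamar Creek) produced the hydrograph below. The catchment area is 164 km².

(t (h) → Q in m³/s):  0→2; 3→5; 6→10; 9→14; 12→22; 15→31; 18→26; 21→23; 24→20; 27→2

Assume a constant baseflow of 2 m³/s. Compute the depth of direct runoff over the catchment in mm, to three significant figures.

Direct runoff: 0.0, 3.0, 8.0, 12.0, 20.0, 29.0, 24.0, 21.0, 18.0, 0.0 m³/s; ΣQ_DR = 135.0 m³/s.
V = ΣQ_DR · Δt = 135.0 × 10800 s = 1.458 × 10^6 m³.
Over A = 164 km², depth = V / A = 8.89 mm.

d ≈ 8.89 mm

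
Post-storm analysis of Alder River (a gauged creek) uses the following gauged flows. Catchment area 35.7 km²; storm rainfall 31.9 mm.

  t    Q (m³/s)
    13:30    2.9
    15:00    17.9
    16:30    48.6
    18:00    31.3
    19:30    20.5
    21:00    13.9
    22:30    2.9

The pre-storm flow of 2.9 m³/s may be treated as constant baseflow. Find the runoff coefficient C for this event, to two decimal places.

C ≈ 0.56

ΣQ_DR = 117.7 m³/s; V = ΣQ_DR·Δt = 6.356 × 10^5 m³.
Runoff depth d = V / A = 17.80 mm.
C = d / P = 17.80 / 31.9 = 0.56.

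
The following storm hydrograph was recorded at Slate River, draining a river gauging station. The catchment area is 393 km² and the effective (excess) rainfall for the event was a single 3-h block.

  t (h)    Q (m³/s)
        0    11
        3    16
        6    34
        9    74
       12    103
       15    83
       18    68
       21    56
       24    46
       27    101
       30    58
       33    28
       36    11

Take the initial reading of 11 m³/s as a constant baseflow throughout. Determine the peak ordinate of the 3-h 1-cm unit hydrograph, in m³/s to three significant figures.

Direct runoff: 0.0, 5.0, 23.0, 63.0, 92.0, 72.0, 57.0, 45.0, 35.0, 90.0, 47.0, 17.0, 0.0 m³/s; ΣQ_DR = 546.0 m³/s, peak = 92.0 m³/s.
Runoff depth d = ΣQ_DR·Δt / A = 546.0 × 10800 / (393 km²) = 15.00 mm.
The 1-cm UH is the DRH scaled by (10 mm)/d, so U_p = 92.0 × 10/15.00 = 61.3 m³/s.

U_p ≈ 61.3 m³/s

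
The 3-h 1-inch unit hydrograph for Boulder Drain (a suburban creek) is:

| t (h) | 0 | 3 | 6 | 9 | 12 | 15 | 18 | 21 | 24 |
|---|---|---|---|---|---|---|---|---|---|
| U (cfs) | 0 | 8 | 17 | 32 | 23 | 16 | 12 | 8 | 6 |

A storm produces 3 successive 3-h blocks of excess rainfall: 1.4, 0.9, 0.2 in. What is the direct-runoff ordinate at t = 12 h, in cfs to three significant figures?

By discrete convolution, Q_j = Σ (P_i / 1 in) · U_{j−i}.
At t = 12 h (j=4): Q = (1.4/1)·23 + (0.9/1)·32 + (0.2/1)·17 = 64.4 cfs.

Q ≈ 64.4 cfs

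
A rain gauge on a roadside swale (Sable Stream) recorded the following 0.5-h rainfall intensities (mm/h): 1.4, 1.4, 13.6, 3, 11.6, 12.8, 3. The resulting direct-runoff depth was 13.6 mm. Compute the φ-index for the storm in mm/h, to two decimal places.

φ ≈ 3.60 mm/h

Only the 3 blocks with intensity above φ contribute runoff: 13.6, 11.6, 12.8 mm/h.
Σ(I−φ)·Δt = d  ⇒  (13.6+11.6+12.8 − 3φ)·0.5 = 13.6
φ = (38.00 − 13.6/0.5) / 3 = 3.60 mm/h.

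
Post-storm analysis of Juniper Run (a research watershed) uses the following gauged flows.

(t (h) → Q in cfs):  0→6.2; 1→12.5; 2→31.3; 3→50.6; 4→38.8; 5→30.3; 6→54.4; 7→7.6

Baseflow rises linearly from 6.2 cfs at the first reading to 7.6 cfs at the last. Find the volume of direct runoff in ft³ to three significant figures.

V ≈ 6.35 × 10^5 ft³

Direct-runoff ordinates (Q − Q_b): 0.00, 6.10, 24.70, 43.80, 31.80, 23.10, 47.00, 0.00 cfs.
ΣQ_DR = 176.5 cfs.
With Δt = 1 h = 3600 s, V = ΣQ_DR · Δt = 176.5 × 3600 = 6.35 × 10^5 ft³.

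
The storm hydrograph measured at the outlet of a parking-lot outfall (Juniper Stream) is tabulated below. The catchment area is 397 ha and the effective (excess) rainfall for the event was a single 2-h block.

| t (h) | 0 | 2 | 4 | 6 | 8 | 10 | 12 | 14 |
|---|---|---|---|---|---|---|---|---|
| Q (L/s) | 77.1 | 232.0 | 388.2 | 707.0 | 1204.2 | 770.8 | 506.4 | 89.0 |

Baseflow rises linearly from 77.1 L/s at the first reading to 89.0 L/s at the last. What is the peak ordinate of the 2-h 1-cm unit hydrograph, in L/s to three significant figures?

Direct runoff: 0.00, 153.20, 307.70, 624.80, 1120.30, 685.20, 419.10, 0.00 L/s; ΣQ_DR = 3310 L/s, peak = 1120.30 L/s.
Runoff depth d = ΣQ_DR·Δt / A = 3310 × 7200 / (397 ha) = 6.004 mm.
The 1-cm UH is the DRH scaled by (10 mm)/d, so U_p = 1120.30 × 10/6.004 = 1870 L/s.

U_p ≈ 1870 L/s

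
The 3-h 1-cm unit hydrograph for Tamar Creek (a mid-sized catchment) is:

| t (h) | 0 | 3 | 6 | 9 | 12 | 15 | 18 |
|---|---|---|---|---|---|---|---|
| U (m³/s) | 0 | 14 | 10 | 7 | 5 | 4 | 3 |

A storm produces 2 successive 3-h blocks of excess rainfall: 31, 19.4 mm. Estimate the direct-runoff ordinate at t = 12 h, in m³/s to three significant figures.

By discrete convolution, Q_j = Σ (P_i / 10 mm) · U_{j−i}.
At t = 12 h (j=4): Q = (31/10)·5 + (19.4/10)·7 = 29.1 m³/s.

Q ≈ 29.1 m³/s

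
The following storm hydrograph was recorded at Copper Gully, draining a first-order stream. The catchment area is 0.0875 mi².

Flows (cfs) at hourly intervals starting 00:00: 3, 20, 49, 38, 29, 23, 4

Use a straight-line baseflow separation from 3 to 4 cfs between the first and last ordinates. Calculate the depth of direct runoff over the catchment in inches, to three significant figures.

Direct runoff: 0.00, 16.83, 45.67, 34.50, 25.33, 19.17, 0.00 cfs; ΣQ_DR = 141.5 cfs.
V = ΣQ_DR · Δt = 141.5 × 3600 s = 5.094 × 10^5 ft³.
Over A = 0.0875 mi², depth = V / A = 2.51 in.

d ≈ 2.51 in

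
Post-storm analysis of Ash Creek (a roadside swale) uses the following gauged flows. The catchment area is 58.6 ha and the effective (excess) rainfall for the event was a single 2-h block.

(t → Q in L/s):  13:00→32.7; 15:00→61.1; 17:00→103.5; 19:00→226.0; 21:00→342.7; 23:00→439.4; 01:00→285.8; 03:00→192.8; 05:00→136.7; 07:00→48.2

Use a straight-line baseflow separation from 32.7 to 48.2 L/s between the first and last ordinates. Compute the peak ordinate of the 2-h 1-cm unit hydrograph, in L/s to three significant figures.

Direct runoff: 0.00, 26.68, 67.36, 188.13, 303.11, 398.09, 242.77, 148.04, 90.22, 0.00 L/s; ΣQ_DR = 1464 L/s, peak = 398.09 L/s.
Runoff depth d = ΣQ_DR·Δt / A = 1464 × 7200 / (58.6 ha) = 17.99 mm.
The 1-cm UH is the DRH scaled by (10 mm)/d, so U_p = 398.09 × 10/17.99 = 221 L/s.

U_p ≈ 221 L/s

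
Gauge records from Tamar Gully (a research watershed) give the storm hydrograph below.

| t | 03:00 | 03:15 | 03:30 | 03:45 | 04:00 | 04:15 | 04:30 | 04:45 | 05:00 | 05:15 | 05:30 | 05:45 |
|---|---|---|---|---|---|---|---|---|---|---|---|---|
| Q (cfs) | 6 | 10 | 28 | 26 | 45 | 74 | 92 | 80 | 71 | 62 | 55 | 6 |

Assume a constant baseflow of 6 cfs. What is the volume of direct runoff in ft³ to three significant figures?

Direct-runoff ordinates (Q − Q_b): 0.0, 4.0, 22.0, 20.0, 39.0, 68.0, 86.0, 74.0, 65.0, 56.0, 49.0, 0.0 cfs.
ΣQ_DR = 483.0 cfs.
With Δt = 0.25 h = 900 s, V = ΣQ_DR · Δt = 483.0 × 900 = 4.35 × 10^5 ft³.

V ≈ 4.35 × 10^5 ft³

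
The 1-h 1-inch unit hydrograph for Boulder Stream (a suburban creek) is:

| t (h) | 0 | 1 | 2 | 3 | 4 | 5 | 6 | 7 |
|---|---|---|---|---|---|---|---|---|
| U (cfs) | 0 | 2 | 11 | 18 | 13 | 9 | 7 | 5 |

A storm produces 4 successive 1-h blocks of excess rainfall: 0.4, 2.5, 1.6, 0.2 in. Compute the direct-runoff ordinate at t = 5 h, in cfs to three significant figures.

By discrete convolution, Q_j = Σ (P_i / 1 in) · U_{j−i}.
At t = 5 h (j=5): Q = (0.4/1)·9 + (2.5/1)·13 + (1.6/1)·18 + (0.2/1)·11 = 67.1 cfs.

Q ≈ 67.1 cfs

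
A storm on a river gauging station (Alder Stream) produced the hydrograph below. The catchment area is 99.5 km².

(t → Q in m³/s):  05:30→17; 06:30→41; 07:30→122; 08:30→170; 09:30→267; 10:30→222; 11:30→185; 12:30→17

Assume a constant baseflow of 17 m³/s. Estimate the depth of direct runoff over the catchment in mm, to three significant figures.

Direct runoff: 0.0, 24.0, 105.0, 153.0, 250.0, 205.0, 168.0, 0.0 m³/s; ΣQ_DR = 905.0 m³/s.
V = ΣQ_DR · Δt = 905.0 × 3600 s = 3.258 × 10^6 m³.
Over A = 99.5 km², depth = V / A = 32.7 mm.

d ≈ 32.7 mm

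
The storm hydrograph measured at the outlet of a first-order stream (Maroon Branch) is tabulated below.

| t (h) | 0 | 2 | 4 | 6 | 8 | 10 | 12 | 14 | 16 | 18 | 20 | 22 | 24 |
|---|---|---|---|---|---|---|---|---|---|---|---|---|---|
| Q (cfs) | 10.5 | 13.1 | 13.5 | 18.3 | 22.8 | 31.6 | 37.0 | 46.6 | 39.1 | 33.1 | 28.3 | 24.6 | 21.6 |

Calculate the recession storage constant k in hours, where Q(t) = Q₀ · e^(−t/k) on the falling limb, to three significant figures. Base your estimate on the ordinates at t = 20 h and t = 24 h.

k ≈ 14.8 h

On the falling limb, Q drops from 28.3 to 21.6 cfs between t = 20 h and t = 24 h (Δt = 4 h).
k = −Δt / ln(Q₂/Q₁) = −4 / ln(21.6/28.3) = 14.8 h.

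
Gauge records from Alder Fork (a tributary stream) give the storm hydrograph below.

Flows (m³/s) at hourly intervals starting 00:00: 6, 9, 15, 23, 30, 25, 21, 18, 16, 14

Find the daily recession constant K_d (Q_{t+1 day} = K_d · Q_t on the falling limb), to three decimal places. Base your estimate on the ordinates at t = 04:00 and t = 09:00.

K_d ≈ 0.026

Between t = 04:00 and t = 09:00 the flow falls from 30 to 14 m³/s over 5×1 h = 5 h.
Per-interval ratio K = (14/30)^(1/5) = 0.8586; K_d = K^(24/1) = 0.026.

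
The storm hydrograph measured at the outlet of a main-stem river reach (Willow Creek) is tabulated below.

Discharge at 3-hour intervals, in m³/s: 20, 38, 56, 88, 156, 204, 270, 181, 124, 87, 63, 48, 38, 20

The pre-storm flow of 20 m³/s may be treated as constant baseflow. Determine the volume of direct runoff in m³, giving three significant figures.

V ≈ 1.20 × 10^7 m³

Direct-runoff ordinates (Q − Q_b): 0.0, 18.0, 36.0, 68.0, 136.0, 184.0, 250.0, 161.0, 104.0, 67.0, 43.0, 28.0, 18.0, 0.0 m³/s.
ΣQ_DR = 1113 m³/s.
With Δt = 3 h = 10800 s, V = ΣQ_DR · Δt = 1113 × 10800 = 1.20 × 10^7 m³.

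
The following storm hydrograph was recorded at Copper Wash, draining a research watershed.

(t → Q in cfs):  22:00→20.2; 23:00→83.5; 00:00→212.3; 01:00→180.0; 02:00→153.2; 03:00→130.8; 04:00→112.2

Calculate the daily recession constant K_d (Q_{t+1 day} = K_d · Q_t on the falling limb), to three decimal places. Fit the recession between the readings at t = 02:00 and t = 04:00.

K_d ≈ 0.024

Between t = 02:00 and t = 04:00 the flow falls from 153.2 to 112.2 cfs over 2×1 h = 2 h.
Per-interval ratio K = (112.2/153.2)^(1/2) = 0.8558; K_d = K^(24/1) = 0.024.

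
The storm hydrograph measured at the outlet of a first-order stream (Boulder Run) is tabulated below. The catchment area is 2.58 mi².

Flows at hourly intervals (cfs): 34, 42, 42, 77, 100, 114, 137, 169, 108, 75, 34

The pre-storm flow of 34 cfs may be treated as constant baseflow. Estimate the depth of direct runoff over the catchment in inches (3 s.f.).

d ≈ 0.335 in

Direct runoff: 0.0, 8.0, 8.0, 43.0, 66.0, 80.0, 103.0, 135.0, 74.0, 41.0, 0.0 cfs; ΣQ_DR = 558.0 cfs.
V = ΣQ_DR · Δt = 558.0 × 3600 s = 2.009 × 10^6 ft³.
Over A = 2.58 mi², depth = V / A = 0.335 in.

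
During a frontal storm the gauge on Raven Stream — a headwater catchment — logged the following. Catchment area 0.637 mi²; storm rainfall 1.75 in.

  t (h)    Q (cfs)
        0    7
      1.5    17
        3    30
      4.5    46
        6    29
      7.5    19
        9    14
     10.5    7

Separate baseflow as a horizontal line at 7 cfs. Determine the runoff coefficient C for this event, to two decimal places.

ΣQ_DR = 113.0 cfs; V = ΣQ_DR·Δt = 6.102 × 10^5 ft³.
Runoff depth d = V / A = 0.4123 in.
C = d / P = 0.4123 / 1.75 = 0.24.

C ≈ 0.24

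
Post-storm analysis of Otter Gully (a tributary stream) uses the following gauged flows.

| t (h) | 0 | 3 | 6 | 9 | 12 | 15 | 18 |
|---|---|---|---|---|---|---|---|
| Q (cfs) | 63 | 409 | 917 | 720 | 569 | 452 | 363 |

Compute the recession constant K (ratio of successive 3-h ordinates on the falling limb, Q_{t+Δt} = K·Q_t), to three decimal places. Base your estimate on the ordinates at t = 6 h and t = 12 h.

K ≈ 0.788

Using the recession-limb readings at t = 6 h and t = 12 h: Q falls from 917 to 569 cfs over 2 intervals.
K = (Q₂/Q₁)^(1/2) = (569/917)^(1/2) = 0.788.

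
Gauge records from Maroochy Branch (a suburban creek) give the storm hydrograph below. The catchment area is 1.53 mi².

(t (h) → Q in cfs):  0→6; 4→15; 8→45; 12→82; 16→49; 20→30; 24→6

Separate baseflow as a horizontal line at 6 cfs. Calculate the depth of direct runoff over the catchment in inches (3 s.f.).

Direct runoff: 0.0, 9.0, 39.0, 76.0, 43.0, 24.0, 0.0 cfs; ΣQ_DR = 191.0 cfs.
V = ΣQ_DR · Δt = 191.0 × 14400 s = 2.750 × 10^6 ft³.
Over A = 1.53 mi², depth = V / A = 0.774 in.

d ≈ 0.774 in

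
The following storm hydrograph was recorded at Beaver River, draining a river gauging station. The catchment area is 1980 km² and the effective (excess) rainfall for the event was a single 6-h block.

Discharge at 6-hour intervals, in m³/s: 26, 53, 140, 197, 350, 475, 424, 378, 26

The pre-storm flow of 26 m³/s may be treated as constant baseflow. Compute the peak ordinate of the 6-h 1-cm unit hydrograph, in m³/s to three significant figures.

Direct runoff: 0.0, 27.0, 114.0, 171.0, 324.0, 449.0, 398.0, 352.0, 0.0 m³/s; ΣQ_DR = 1835 m³/s, peak = 449.0 m³/s.
Runoff depth d = ΣQ_DR·Δt / A = 1835 × 21600 / (1980 km²) = 20.02 mm.
The 1-cm UH is the DRH scaled by (10 mm)/d, so U_p = 449.0 × 10/20.02 = 224 m³/s.

U_p ≈ 224 m³/s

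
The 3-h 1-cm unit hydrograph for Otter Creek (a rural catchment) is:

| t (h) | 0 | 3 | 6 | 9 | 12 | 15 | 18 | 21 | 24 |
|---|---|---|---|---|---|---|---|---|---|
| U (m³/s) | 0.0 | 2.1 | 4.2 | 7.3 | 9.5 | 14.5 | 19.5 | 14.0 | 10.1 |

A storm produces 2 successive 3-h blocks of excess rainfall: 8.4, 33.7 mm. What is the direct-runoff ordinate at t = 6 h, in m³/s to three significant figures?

By discrete convolution, Q_j = Σ (P_i / 10 mm) · U_{j−i}.
At t = 6 h (j=2): Q = (8.4/10)·4.2 + (33.7/10)·2.1 = 10.6 m³/s.

Q ≈ 10.6 m³/s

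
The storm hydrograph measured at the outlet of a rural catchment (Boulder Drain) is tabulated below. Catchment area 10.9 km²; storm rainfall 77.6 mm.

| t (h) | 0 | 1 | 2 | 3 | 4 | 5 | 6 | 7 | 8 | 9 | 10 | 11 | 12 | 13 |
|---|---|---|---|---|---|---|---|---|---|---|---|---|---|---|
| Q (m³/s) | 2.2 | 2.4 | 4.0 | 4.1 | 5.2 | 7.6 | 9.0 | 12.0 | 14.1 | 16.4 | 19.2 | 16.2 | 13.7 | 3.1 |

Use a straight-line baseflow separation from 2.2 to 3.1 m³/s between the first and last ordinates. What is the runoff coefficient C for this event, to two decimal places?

C ≈ 0.39

ΣQ_DR = 92.10 m³/s; V = ΣQ_DR·Δt = 3.316 × 10^5 m³.
Runoff depth d = V / A = 30.42 mm.
C = d / P = 30.42 / 77.6 = 0.39.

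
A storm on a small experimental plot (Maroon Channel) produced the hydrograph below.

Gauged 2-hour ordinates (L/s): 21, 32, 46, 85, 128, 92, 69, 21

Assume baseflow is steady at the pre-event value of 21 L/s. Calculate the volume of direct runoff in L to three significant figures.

V ≈ 2.35 × 10^6 L

Direct-runoff ordinates (Q − Q_b): 0.0, 11.0, 25.0, 64.0, 107.0, 71.0, 48.0, 0.0 L/s.
ΣQ_DR = 326.0 L/s.
With Δt = 2 h = 7200 s, V = ΣQ_DR · Δt = 326.0 × 7200 = 2.35 × 10^6 L.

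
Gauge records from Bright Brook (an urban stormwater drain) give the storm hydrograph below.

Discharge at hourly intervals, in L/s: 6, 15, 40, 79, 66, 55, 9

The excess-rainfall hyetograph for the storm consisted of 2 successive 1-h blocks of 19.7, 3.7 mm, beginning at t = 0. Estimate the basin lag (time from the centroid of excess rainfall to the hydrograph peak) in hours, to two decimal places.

Centroid of excess rainfall: t_c = Σ P_i·t̄_i / ΣP_i = 0.6581 h (block centres at 0.5, 1.5 h).
Hydrograph peak occurs at t = 3 h, so basin lag t_L = 3 − 0.6581 = 2.34 h.

t_L ≈ 2.34 h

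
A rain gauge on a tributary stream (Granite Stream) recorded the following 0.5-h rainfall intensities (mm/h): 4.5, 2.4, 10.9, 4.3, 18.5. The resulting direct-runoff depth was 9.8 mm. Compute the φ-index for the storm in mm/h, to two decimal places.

Only the 2 blocks with intensity above φ contribute runoff: 10.9, 18.5 mm/h.
Σ(I−φ)·Δt = d  ⇒  (10.9+18.5 − 2φ)·0.5 = 9.8
φ = (29.40 − 9.8/0.5) / 2 = 4.90 mm/h.

φ ≈ 4.90 mm/h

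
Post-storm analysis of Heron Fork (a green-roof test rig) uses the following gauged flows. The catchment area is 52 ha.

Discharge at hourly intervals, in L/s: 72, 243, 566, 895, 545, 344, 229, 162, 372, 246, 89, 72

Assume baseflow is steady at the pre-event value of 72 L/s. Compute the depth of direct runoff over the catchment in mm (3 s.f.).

d ≈ 20.6 mm

Direct runoff: 0.0, 171.0, 494.0, 823.0, 473.0, 272.0, 157.0, 90.0, 300.0, 174.0, 17.0, 0.0 L/s; ΣQ_DR = 2971 L/s.
V = ΣQ_DR · Δt = 2971 × 3600 s = 1.070 × 10^7 L.
Over A = 52 ha, depth = V / A = 20.6 mm.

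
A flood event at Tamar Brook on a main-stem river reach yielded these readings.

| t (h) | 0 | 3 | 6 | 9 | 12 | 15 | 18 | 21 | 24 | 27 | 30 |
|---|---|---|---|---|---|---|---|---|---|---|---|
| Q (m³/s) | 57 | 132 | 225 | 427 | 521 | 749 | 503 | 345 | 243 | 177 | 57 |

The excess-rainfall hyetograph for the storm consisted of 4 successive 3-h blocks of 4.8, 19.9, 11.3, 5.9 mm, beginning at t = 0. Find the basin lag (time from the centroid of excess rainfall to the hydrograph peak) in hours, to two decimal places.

t_L ≈ 9.19 h

Centroid of excess rainfall: t_c = Σ P_i·t̄_i / ΣP_i = 5.8103 h (block centres at 1.5, 4.5, 7.5, 10.5 h).
Hydrograph peak occurs at t = 15 h, so basin lag t_L = 15 − 5.8103 = 9.19 h.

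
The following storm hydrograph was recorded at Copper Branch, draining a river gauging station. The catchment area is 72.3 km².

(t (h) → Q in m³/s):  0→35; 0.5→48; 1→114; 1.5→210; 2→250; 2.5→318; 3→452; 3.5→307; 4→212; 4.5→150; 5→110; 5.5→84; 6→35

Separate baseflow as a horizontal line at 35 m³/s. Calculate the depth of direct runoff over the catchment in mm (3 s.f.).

Direct runoff: 0.0, 13.0, 79.0, 175.0, 215.0, 283.0, 417.0, 272.0, 177.0, 115.0, 75.0, 49.0, 0.0 m³/s; ΣQ_DR = 1870 m³/s.
V = ΣQ_DR · Δt = 1870 × 1800 s = 3.366 × 10^6 m³.
Over A = 72.3 km², depth = V / A = 46.6 mm.

d ≈ 46.6 mm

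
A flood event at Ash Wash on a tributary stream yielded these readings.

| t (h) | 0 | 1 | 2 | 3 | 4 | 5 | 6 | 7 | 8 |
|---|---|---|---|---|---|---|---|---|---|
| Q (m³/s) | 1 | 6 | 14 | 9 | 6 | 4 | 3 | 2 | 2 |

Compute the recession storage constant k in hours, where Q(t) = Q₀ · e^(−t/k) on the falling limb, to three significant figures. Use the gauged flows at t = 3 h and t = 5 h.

k ≈ 2.47 h

On the falling limb, Q drops from 9 to 4 m³/s between t = 3 h and t = 5 h (Δt = 2 h).
k = −Δt / ln(Q₂/Q₁) = −2 / ln(4/9) = 2.47 h.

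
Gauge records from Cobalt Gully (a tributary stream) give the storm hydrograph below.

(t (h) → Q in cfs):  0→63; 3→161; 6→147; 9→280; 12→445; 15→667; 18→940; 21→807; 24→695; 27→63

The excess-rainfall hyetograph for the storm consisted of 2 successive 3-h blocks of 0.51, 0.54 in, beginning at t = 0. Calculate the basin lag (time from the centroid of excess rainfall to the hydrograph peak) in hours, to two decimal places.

t_L ≈ 14.96 h

Centroid of excess rainfall: t_c = Σ P_i·t̄_i / ΣP_i = 3.0429 h (block centres at 1.5, 4.5 h).
Hydrograph peak occurs at t = 18 h, so basin lag t_L = 18 − 3.0429 = 14.96 h.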